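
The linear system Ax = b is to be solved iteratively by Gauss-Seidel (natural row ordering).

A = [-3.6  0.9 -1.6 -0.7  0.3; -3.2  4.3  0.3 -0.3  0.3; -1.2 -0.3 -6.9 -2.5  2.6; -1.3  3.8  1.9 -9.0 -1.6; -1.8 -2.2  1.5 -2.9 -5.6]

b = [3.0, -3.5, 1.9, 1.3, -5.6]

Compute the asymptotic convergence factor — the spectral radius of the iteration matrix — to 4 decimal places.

Let D = diag(-3.6, 4.3, -6.9, -9, -5.6); L, U the strict triangles.
Gauss-Seidel: T = -(D+L)⁻¹U, row 0 first, T[0,2] = -(-1.6)/(-3.6) = -0.4444; later rows by forward substitution.
  T[0,:] = [+0.0000  +0.2500  -0.4444  -0.1944  +0.0833]
  T[1,:] = [+0.0000  +0.1860  -0.4005  -0.0749  -0.0078]
  T[2,:] = [+0.0000  -0.0516  +0.0947  -0.3252  +0.3627]
  T[3,:] = [+0.0000  +0.0316  -0.0849  -0.0722  -0.1165]
  T[4,:] = [+0.0000  -0.1836  +0.3695  +0.0422  +0.1337]
|roots of det(T-λI)|: 0.6271, 0.1415, 0.1415, 0.0288, 0.0000.
ρ(T) = max|λ| = 0.6271; 0.6271 < 1, so it converges for any x₀.

0.6271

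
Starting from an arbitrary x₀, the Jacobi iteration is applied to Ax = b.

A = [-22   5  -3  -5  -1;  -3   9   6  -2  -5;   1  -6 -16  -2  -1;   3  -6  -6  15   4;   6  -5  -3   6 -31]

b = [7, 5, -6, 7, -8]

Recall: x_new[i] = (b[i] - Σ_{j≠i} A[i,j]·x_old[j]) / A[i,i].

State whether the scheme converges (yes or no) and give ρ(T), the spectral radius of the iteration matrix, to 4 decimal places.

yes, ρ = 0.5936

Diagonal D = diag(-22, 9, -16, 15, -31); L, U strict lower/upper.
Jacobi T = -D⁻¹(L+U): T[4,3] = -(6)/(-31) = +0.1935; T[4,4] = 0.
  T[0,:] = [+0.0000  +0.2273  -0.1364  -0.2273  -0.0455]
  T[1,:] = [+0.3333  +0.0000  -0.6667  +0.2222  +0.5556]
  T[2,:] = [+0.0625  -0.3750  +0.0000  -0.1250  -0.0625]
  T[3,:] = [-0.2000  +0.4000  +0.4000  +0.0000  -0.2667]
  T[4,:] = [+0.1935  -0.1613  -0.0968  +0.1935  +0.0000]
eigenvalue magnitudes: 0.5936, 0.3675, 0.3675, 0.1127, 0.1127.
ρ(T) = max|λ| = 0.5936; 0.5936 < 1 ⇒ converges.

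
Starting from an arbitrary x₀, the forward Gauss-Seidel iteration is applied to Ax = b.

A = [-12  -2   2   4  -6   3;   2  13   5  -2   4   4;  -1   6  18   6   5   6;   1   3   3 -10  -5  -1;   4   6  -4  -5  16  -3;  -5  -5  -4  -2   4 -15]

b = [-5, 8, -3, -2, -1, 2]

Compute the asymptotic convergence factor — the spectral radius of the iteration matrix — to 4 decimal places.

0.5167

Split A = D + L + U, D = diag(-12, 13, 18, -10, 16, -15).
T_GS = -(D+L)⁻¹U: row 0 first, T[0,2] = -(2)/(-12) = +0.1667; later rows by forward substitution.
  T[0,:] = [+0.0000, -0.1667, +0.1667, +0.3333, -0.5000, +0.2500]
  T[1,:] = [+0.0000, +0.0256, -0.4103, +0.1026, -0.2308, -0.3462]
  T[2,:] = [+0.0000, -0.0178, +0.1460, -0.3490, -0.2286, -0.2041]
  T[3,:] = [+0.0000, -0.0143, -0.0626, -0.0406, -0.6878, -0.2401]
  T[4,:] = [+0.0000, +0.0231, +0.1291, -0.2217, -0.0606, +0.1288]
  T[5,:] = [+0.0000, +0.0598, +0.0850, -0.1059, +0.3801, +0.1528]
eigenvalue magnitudes: 0.5167, 0.3620, 0.1932, 0.1359, 0.1359, 0.0000.
ρ = 0.5167; 0.5167 < 1: convergent.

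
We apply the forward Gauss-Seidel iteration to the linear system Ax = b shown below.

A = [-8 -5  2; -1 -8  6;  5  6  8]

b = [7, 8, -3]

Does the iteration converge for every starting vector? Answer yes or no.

yes

Split A = D + L + U, D = diag(-8, -8, 8).
T_GS = -(D+L)⁻¹U: row 0 first, T[0,2] = -(2)/(-8) = +0.2500; later rows by forward substitution.
  T[0,:] = [+0.0000, -0.6250, +0.2500]
  T[1,:] = [+0.0000, +0.0781, +0.7188]
  T[2,:] = [+0.0000, +0.3320, -0.6953]
eigenvalue magnitudes: 0.9316, 0.3145, 0.0000.
ρ = 0.9316; 0.9316 < 1 ⇒ converges.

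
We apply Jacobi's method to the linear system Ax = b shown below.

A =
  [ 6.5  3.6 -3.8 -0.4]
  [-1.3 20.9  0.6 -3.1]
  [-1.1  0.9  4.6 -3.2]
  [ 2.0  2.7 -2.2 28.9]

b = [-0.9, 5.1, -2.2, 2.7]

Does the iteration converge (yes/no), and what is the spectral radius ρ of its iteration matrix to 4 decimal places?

yes, ρ = 0.4512

Let D = diag(6.5, 20.9, 4.6, 28.9); L, U the strict triangles.
T_J = -D⁻¹(L+U): T[3,0] = -(2)/(28.9) = -0.0692; T[3,3] = 0.
  T[0,:] = [+0.0000, -0.5538, +0.5846, +0.0615]
  T[1,:] = [+0.0622, +0.0000, -0.0287, +0.1483]
  T[2,:] = [+0.2391, -0.1957, +0.0000, +0.6957]
  T[3,:] = [-0.0692, -0.0934, +0.0761, +0.0000]
|λ(T)| sorted: 0.4512, 0.2276, 0.2276, 0.0136.
spectral radius ρ = 0.4512; 0.4512 < 1, so it converges for any x₀.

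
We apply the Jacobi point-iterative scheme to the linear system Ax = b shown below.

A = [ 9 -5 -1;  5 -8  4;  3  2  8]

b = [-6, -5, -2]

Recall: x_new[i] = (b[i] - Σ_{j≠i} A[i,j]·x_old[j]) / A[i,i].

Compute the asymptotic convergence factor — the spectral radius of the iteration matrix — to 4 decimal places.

0.6150

Diagonal D = diag(9, -8, 8); L, U strict lower/upper.
Jacobi: T = -D⁻¹(L+U), T[2,1] = -(2)/(8) = -0.2500; T[2,2] = 0.
  T[0,:] = [+0.0000, +0.5556, +0.1111]
  T[1,:] = [+0.6250, +0.0000, +0.5000]
  T[2,:] = [-0.3750, -0.2500, +0.0000]
|eigenvalues of T|: 0.6150, 0.4445, 0.4445.
ρ = 0.6150; 0.6150 < 1 ⇒ converges.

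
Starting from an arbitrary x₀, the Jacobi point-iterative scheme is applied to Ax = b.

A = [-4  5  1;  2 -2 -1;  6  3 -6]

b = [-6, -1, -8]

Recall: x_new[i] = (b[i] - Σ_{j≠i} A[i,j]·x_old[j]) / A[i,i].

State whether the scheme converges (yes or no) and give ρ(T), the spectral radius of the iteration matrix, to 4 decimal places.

Let D = diag(-4, -2, -6); L, U the strict triangles.
T_J = -D⁻¹(L+U): T[2,0] = -(6)/(-6) = +1.0000; T[2,2] = 0.
  T[0,:] = [+0.0000  +1.2500  +0.2500]
  T[1,:] = [+1.0000  +0.0000  -0.5000]
  T[2,:] = [+1.0000  +0.5000  +0.0000]
|eigenvalues of T|: 1.2808, 0.7808, 0.5000.
ρ(T) = max|λ| = 1.2808; 1.2808 > 1 ⇒ diverges.

no, ρ = 1.2808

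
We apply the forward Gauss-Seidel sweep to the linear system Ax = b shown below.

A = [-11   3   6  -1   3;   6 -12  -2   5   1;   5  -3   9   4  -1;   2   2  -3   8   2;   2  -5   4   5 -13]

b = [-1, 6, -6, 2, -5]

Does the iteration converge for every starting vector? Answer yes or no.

Write A = D+L+U with D = diag(-11, -12, 9, 8, -13).
Gauss-Seidel: T = -(D+L)⁻¹U, row 0 first, T[0,1] = -(3)/(-11) = +0.2727; later rows by forward substitution.
  T[0,:] = [+0.0000  +0.2727  +0.5455  -0.0909  +0.2727]
  T[1,:] = [+0.0000  +0.1364  +0.1061  +0.3712  +0.2197]
  T[2,:] = [+0.0000  -0.1061  -0.2677  -0.2702  +0.0328]
  T[3,:] = [+0.0000  -0.1420  -0.2633  -0.1714  -0.3608]
  T[4,:] = [+0.0000  -0.0978  -0.1405  -0.3058  -0.1712]
|eigenvalues of T|: 0.5033, 0.2014, 0.1905, 0.0402, 0.0000.
spectral radius ρ = 0.5033; 0.5033 < 1: convergent.

yes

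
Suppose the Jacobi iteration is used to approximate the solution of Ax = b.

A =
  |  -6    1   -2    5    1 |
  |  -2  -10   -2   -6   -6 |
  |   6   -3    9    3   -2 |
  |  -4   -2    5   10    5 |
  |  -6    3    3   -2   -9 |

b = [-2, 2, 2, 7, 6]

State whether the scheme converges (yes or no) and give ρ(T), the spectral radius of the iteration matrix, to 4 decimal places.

Write A = D+L+U with D = diag(-6, -10, 9, 10, -9).
T_J = -D⁻¹(L+U): T[0,1] = -(1)/(-6) = +0.1667; T[0,0] = 0.
  T[0,:] = [+0.0000, +0.1667, -0.3333, +0.8333, +0.1667]
  T[1,:] = [-0.2000, +0.0000, -0.2000, -0.6000, -0.6000]
  T[2,:] = [-0.6667, +0.3333, +0.0000, -0.3333, +0.2222]
  T[3,:] = [+0.4000, +0.2000, -0.5000, +0.0000, -0.5000]
  T[4,:] = [-0.6667, +0.3333, +0.3333, -0.2222, +0.0000]
|roots of det(T-λI)|: 1.2083, 0.7879, 0.7879, 0.3136, 0.3136.
ρ = 1.2083; 1.2083 > 1: divergent.

no, ρ = 1.2083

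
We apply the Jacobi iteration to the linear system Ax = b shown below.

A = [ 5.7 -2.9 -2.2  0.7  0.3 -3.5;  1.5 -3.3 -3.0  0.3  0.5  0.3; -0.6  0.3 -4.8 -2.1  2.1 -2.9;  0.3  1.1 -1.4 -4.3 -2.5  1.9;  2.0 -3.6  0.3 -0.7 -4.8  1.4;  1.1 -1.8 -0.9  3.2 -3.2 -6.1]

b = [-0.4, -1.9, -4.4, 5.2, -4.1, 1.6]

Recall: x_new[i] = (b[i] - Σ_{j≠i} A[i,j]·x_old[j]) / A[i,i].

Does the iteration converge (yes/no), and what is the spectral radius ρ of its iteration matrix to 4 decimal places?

no, ρ = 1.1317

Split A = D + L + U, D = diag(5.7, -3.3, -4.8, -4.3, -4.8, -6.1).
Jacobi T = -D⁻¹(L+U): T[4,2] = -(0.3)/(-4.8) = +0.0625; T[4,4] = 0.
  T[0,:] = [+0.0000 +0.5088 +0.3860 -0.1228 -0.0526 +0.6140]
  T[1,:] = [+0.4545 +0.0000 -0.9091 +0.0909 +0.1515 +0.0909]
  T[2,:] = [-0.1250 +0.0625 +0.0000 -0.4375 +0.4375 -0.6042]
  T[3,:] = [+0.0698 +0.2558 -0.3256 +0.0000 -0.5814 +0.4419]
  T[4,:] = [+0.4167 -0.7500 +0.0625 -0.1458 +0.0000 +0.2917]
  T[5,:] = [+0.1803 -0.2951 -0.1475 +0.5246 -0.5246 +0.0000]
moduli |λ_i(T)| = 1.1317, 0.7885, 0.7644, 0.7644, 0.4580, 0.2487.
spectral radius ρ = 1.1317; 1.1317 > 1, so it fails to converge.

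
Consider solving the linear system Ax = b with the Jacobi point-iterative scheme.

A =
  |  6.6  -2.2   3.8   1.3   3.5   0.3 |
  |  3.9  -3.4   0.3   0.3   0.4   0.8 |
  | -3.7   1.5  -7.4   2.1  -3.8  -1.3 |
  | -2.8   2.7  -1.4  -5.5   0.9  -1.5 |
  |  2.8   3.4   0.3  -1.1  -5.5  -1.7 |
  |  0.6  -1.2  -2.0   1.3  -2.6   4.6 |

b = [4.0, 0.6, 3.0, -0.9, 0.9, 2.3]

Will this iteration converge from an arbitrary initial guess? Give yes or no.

Split A = D + L + U, D = diag(6.6, -3.4, -7.4, -5.5, -5.5, 4.6).
Jacobi T = -D⁻¹(L+U): T[3,1] = -(2.7)/(-5.5) = +0.4909; T[3,3] = 0.
  T[0,:] = [+0.0000, +0.3333, -0.5758, -0.1970, -0.5303, -0.0455]
  T[1,:] = [+1.1471, +0.0000, +0.0882, +0.0882, +0.1176, +0.2353]
  T[2,:] = [-0.5000, +0.2027, +0.0000, +0.2838, -0.5135, -0.1757]
  T[3,:] = [-0.5091, +0.4909, -0.2545, +0.0000, +0.1636, -0.2727]
  T[4,:] = [+0.5091, +0.6182, +0.0545, -0.2000, +0.0000, -0.3091]
  T[5,:] = [-0.1304, +0.2609, +0.4348, -0.2826, +0.5652, +0.0000]
|eigenvalues of T|: 1.1688, 0.7016, 0.7016, 0.5795, 0.5795, 0.2436.
ρ = 1.1688; 1.1688 > 1 ⇒ diverges.

no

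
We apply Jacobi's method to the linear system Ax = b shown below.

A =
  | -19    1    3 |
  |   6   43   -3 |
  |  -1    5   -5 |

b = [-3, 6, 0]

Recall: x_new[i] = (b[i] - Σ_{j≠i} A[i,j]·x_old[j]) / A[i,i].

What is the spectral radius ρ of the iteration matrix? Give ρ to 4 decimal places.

0.3195

Write A = D+L+U with D = diag(-19, 43, -5).
T_J = -D⁻¹(L+U): T[1,0] = -(6)/(43) = -0.1395; T[1,1] = 0.
  T[0,:] = [+0.0000  +0.0526  +0.1579]
  T[1,:] = [-0.1395  +0.0000  +0.0698]
  T[2,:] = [-0.2000  +1.0000  +0.0000]
|roots of det(T-λI)|: 0.3195, 0.2669, 0.2669.
ρ = 0.3195; 0.3195 < 1: convergent.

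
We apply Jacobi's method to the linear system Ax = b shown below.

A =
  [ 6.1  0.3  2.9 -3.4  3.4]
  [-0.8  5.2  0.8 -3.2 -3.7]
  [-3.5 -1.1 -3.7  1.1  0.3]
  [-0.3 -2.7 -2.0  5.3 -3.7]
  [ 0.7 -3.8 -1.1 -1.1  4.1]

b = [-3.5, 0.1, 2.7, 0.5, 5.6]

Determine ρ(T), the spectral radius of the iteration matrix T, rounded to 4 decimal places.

Diagonal D = diag(6.1, 5.2, -3.7, 5.3, 4.1); L, U strict lower/upper.
Jacobi: T = -D⁻¹(L+U), T[3,4] = -(-3.7)/(5.3) = +0.6981; T[3,3] = 0.
  T[0,:] = [+0.0000 -0.0492 -0.4754 +0.5574 -0.5574]
  T[1,:] = [+0.1538 +0.0000 -0.1538 +0.6154 +0.7115]
  T[2,:] = [-0.9459 -0.2973 +0.0000 +0.2973 +0.0811]
  T[3,:] = [+0.0566 +0.5094 +0.3774 +0.0000 +0.6981]
  T[4,:] = [-0.1707 +0.9268 +0.2683 +0.2683 +0.0000]
|roots of det(T-λI)|: 1.2639, 0.9773, 0.9773, 0.6675, 0.0119.
ρ = 1.2639; 1.2639 > 1: divergent.

1.2639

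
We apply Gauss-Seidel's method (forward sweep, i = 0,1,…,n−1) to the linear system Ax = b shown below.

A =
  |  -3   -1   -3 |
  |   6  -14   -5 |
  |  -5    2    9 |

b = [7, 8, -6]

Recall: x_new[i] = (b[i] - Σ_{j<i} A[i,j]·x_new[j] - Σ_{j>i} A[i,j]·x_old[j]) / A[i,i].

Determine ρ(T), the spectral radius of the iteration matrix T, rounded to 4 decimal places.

Let D = diag(-3, -14, 9); L, U the strict triangles.
T_GS = -(D+L)⁻¹U: row 0 first, T[0,1] = -(-1)/(-3) = -0.3333; later rows by forward substitution.
  T[0,:] = [+0.0000 -0.3333 -1.0000]
  T[1,:] = [+0.0000 -0.1429 -0.7857]
  T[2,:] = [+0.0000 -0.1534 -0.3810]
moduli |λ_i(T)| = 0.6290, 0.1052, 0.0000.
ρ(T) = max|λ| = 0.6290; 0.6290 < 1 ⇒ converges.

0.6290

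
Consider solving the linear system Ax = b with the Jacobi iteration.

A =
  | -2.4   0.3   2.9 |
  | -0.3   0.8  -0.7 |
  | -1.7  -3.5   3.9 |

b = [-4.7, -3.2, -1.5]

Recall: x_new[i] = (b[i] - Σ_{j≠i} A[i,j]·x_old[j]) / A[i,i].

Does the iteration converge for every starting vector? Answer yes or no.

Write A = D+L+U with D = diag(-2.4, 0.8, 3.9).
T_J = -D⁻¹(L+U): T[2,0] = -(-1.7)/(3.9) = +0.4359; T[2,2] = 0.
  T[0,:] = [+0.0000, +0.1250, +1.2083]
  T[1,:] = [+0.3750, +0.0000, +0.8750]
  T[2,:] = [+0.4359, +0.8974, +0.0000]
|roots of det(T-λI)|: 1.3064, 0.9340, 0.3723.
ρ(T) = max|λ| = 1.3064; 1.3064 > 1 ⇒ diverges.

no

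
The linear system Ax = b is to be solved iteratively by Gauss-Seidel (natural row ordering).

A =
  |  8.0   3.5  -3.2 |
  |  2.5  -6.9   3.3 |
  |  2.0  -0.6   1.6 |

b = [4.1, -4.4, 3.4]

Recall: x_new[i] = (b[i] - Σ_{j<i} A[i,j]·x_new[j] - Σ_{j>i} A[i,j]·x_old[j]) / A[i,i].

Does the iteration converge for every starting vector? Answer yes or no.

yes

Split A = D + L + U, D = diag(8, -6.9, 1.6).
GS T = -(D+L)⁻¹U: row 0 first, T[0,2] = -(-3.2)/(8) = +0.4000; later rows by forward substitution.
  T[0,:] = [+0.0000  -0.4375  +0.4000]
  T[1,:] = [+0.0000  -0.1585  +0.6232]
  T[2,:] = [+0.0000  +0.4874  -0.2663]
|λ(T)| sorted: 0.7662, 0.3414, 0.0000.
ρ = 0.7662; 0.7662 < 1, so it converges for any x₀.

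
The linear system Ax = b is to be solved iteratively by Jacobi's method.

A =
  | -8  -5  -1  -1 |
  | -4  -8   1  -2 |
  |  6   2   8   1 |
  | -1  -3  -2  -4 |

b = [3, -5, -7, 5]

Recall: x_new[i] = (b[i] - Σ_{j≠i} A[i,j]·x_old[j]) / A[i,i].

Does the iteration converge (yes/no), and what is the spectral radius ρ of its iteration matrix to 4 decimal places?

yes, ρ = 0.9026

Let D = diag(-8, -8, 8, -4); L, U the strict triangles.
Jacobi: T = -D⁻¹(L+U), T[2,1] = -(2)/(8) = -0.2500; T[2,2] = 0.
  T[0,:] = [+0.0000 -0.6250 -0.1250 -0.1250]
  T[1,:] = [-0.5000 +0.0000 +0.1250 -0.2500]
  T[2,:] = [-0.7500 -0.2500 +0.0000 -0.1250]
  T[3,:] = [-0.2500 -0.7500 -0.5000 +0.0000]
|eigenvalues of T|: 0.9026, 0.7433, 0.2001, 0.2001.
ρ = 0.9026; 0.9026 < 1: convergent.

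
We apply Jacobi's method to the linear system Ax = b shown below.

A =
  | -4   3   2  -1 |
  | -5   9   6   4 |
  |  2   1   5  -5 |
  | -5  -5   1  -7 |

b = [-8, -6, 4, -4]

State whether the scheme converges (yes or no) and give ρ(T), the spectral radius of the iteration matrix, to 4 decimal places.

no, ρ = 1.2637

Diagonal D = diag(-4, 9, 5, -7); L, U strict lower/upper.
Jacobi T = -D⁻¹(L+U): T[1,2] = -(6)/(9) = -0.6667; T[1,1] = 0.
  T[0,:] = [+0.0000  +0.7500  +0.5000  -0.2500]
  T[1,:] = [+0.5556  +0.0000  -0.6667  -0.4444]
  T[2,:] = [-0.4000  -0.2000  +0.0000  +1.0000]
  T[3,:] = [-0.7143  -0.7143  +0.1429  +0.0000]
eigenvalue magnitudes: 1.2637, 0.6691, 0.4585, 0.4585.
ρ(T) = max|λ| = 1.2637; 1.2637 > 1: divergent.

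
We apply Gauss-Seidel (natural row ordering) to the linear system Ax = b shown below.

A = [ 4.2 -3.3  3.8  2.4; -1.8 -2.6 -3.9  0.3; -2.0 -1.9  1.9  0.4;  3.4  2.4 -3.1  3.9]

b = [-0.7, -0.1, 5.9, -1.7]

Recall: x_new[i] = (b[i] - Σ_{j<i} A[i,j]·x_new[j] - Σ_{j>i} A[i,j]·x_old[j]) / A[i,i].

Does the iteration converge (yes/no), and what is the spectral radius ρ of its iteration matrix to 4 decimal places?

no, ρ = 1.6625

Write A = D+L+U with D = diag(4.2, -2.6, 1.9, 3.9).
GS T = -(D+L)⁻¹U: row 0 first, T[0,3] = -(2.4)/(4.2) = -0.5714; later rows by forward substitution.
  T[0,:] = [+0.0000 +0.7857 -0.9048 -0.5714]
  T[1,:] = [+0.0000 -0.5440 -0.8736 +0.5110]
  T[2,:] = [+0.0000 +0.2831 -1.8260 -0.3010]
  T[3,:] = [+0.0000 -0.1252 -0.1251 -0.0556]
|λ(T)| sorted: 1.6625, 0.5058, 0.2573, 0.0000.
spectral radius ρ = 1.6625; 1.6625 > 1 ⇒ diverges.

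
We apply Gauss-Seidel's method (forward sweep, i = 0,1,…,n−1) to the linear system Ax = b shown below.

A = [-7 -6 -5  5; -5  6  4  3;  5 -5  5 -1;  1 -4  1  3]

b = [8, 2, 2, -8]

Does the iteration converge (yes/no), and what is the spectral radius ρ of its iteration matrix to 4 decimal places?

A = D + L + U where D = diag(-7, 6, 5, 3).
GS T = -(D+L)⁻¹U: row 0 first, T[0,1] = -(-6)/(-7) = -0.8571; later rows by forward substitution.
  T[0,:] = [+0.0000, -0.8571, -0.7143, +0.7143]
  T[1,:] = [+0.0000, -0.7143, -1.2619, +0.0952]
  T[2,:] = [+0.0000, +0.1429, -0.5476, -0.4190]
  T[3,:] = [+0.0000, -0.7143, -1.2619, +0.0286]
|eigenvalues of T|: 1.1976, 0.1784, 0.1784, 0.0000.
ρ = 1.1976; 1.1976 > 1, so it fails to converge.

no, ρ = 1.1976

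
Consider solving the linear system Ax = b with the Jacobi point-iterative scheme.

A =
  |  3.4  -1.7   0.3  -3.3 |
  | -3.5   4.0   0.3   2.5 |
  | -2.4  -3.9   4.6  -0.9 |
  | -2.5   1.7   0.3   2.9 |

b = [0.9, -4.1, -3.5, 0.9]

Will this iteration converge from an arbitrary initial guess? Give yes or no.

A = D + L + U where D = diag(3.4, 4, 4.6, 2.9).
T_J = -D⁻¹(L+U): T[3,2] = -(0.3)/(2.9) = -0.1034; T[3,3] = 0.
  T[0,:] = [+0.0000, +0.5000, -0.0882, +0.9706]
  T[1,:] = [+0.8750, +0.0000, -0.0750, -0.6250]
  T[2,:] = [+0.5217, +0.8478, +0.0000, +0.1957]
  T[3,:] = [+0.8621, -0.5862, -0.1034, +0.0000]
|λ(T)| sorted: 1.4618, 0.6723, 0.6723, 0.1308.
ρ(T) = max|λ| = 1.4618; 1.4618 > 1, so it fails to converge.

no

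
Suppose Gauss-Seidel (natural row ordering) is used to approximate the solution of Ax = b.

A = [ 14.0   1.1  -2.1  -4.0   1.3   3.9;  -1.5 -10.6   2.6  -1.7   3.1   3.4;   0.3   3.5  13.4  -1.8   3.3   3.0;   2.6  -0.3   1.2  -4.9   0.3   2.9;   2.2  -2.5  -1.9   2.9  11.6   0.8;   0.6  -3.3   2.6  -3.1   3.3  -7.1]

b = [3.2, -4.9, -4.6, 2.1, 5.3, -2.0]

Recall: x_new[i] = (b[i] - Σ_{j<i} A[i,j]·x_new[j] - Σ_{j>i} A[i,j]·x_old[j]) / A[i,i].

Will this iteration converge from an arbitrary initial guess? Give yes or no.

Write A = D+L+U with D = diag(14, -10.6, 13.4, -4.9, 11.6, -7.1).
T_GS = -(D+L)⁻¹U: row 0 first, T[0,5] = -(3.9)/(14) = -0.2786; later rows by forward substitution.
  T[0,:] = [+0.0000  -0.0786  +0.1500  +0.2857  -0.0929  -0.2786]
  T[1,:] = [+0.0000  +0.0111  +0.2241  -0.2008  +0.3056  +0.3602]
  T[2,:] = [+0.0000  -0.0011  -0.0619  +0.1804  -0.3240  -0.3117]
  T[3,:] = [+0.0000  -0.0427  +0.0507  +0.2081  -0.0861  +0.3456]
  T[4,:] = [+0.0000  +0.0278  -0.0030  -0.1199  +0.0519  -0.0760]
  T[5,:] = [+0.0000  +0.0193  -0.1377  +0.0369  -0.2068  -0.4913]
eigenvalue magnitudes: 0.6422, 0.3220, 0.0717, 0.0354, 0.0018, 0.0000.
ρ(T) = max|λ| = 0.6422; 0.6422 < 1: convergent.

yes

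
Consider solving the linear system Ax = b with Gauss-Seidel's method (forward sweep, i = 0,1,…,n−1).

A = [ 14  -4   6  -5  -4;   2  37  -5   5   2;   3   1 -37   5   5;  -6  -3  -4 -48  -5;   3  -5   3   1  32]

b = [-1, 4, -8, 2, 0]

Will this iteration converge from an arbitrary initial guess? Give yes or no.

yes

A = D + L + U where D = diag(14, 37, -37, -48, 32).
T_GS = -(D+L)⁻¹U: row 0 first, T[0,2] = -(6)/(14) = -0.4286; later rows by forward substitution.
  T[0,:] = [+0.0000  +0.2857  -0.4286  +0.3571  +0.2857]
  T[1,:] = [+0.0000  -0.0154  +0.1583  -0.1544  -0.0695]
  T[2,:] = [+0.0000  +0.0227  -0.0305  +0.1599  +0.1564]
  T[3,:] = [+0.0000  -0.0366  +0.0462  -0.0483  -0.1486]
  T[4,:] = [+0.0000  -0.0302  +0.0663  -0.0711  -0.0477]
|λ(T)| sorted: 0.2873, 0.0758, 0.0758, 0.0308, 0.0000.
ρ(T) = max|λ| = 0.2873; 0.2873 < 1, so it converges for any x₀.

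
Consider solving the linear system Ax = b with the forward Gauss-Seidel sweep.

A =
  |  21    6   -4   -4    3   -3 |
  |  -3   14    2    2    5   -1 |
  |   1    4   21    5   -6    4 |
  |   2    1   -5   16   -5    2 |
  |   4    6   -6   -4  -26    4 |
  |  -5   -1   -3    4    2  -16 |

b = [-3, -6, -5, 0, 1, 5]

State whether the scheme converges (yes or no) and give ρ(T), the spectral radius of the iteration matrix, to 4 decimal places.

Write A = D+L+U with D = diag(21, 14, 21, 16, -26, -16).
Gauss-Seidel: T = -(D+L)⁻¹U, row 0 first, T[0,2] = -(-4)/(21) = +0.1905; later rows by forward substitution.
  T[0,:] = [+0.0000  -0.2857  +0.1905  +0.1905  -0.1429  +0.1429]
  T[1,:] = [+0.0000  -0.0612  -0.1020  -0.1020  -0.3878  +0.1020]
  T[2,:] = [+0.0000  +0.0253  +0.0104  -0.2277  +0.3664  -0.2167]
  T[3,:] = [+0.0000  +0.0474  -0.0142  -0.0886  +0.4691  -0.2170]
  T[4,:] = [+0.0000  -0.0712  +0.0055  +0.0719  -0.2682  +0.2828]
  T[5,:] = [+0.0000  +0.0913  -0.0579  -0.0236  +0.0839  -0.0293]
eigenvalue magnitudes: 0.5277, 0.1670, 0.1401, 0.1401, 0.0844, 0.0000.
ρ = 0.5277; 0.5277 < 1 ⇒ converges.

yes, ρ = 0.5277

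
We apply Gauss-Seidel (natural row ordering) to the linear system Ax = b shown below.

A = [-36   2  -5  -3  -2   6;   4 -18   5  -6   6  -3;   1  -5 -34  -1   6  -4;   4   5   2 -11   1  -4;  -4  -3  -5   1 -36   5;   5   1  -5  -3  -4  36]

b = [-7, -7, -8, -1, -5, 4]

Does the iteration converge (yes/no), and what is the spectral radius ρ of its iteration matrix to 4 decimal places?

Diagonal D = diag(-36, -18, -34, -11, -36, 36); L, U strict lower/upper.
T_GS = -(D+L)⁻¹U: row 0 first, T[0,4] = -(-2)/(-36) = -0.0556; later rows by forward substitution.
  T[0,:] = [+0.0000, +0.0556, -0.1389, -0.0833, -0.0556, +0.1667]
  T[1,:] = [+0.0000, +0.0123, +0.2469, -0.3519, +0.3210, -0.1296]
  T[2,:] = [+0.0000, -0.0002, -0.0404, +0.0199, +0.1276, -0.0937]
  T[3,:] = [+0.0000, +0.0258, +0.0544, -0.1866, +0.2398, -0.3790]
  T[4,:] = [+0.0000, -0.0065, +0.0020, +0.0306, -0.0316, +0.1337]
  T[5,:] = [+0.0000, -0.0067, +0.0116, +0.0120, +0.0330, -0.0493]
eigenvalue magnitudes: 0.1867, 0.0918, 0.0918, 0.0306, 0.0165, 0.0000.
spectral radius ρ = 0.1867; 0.1867 < 1 ⇒ converges.

yes, ρ = 0.1867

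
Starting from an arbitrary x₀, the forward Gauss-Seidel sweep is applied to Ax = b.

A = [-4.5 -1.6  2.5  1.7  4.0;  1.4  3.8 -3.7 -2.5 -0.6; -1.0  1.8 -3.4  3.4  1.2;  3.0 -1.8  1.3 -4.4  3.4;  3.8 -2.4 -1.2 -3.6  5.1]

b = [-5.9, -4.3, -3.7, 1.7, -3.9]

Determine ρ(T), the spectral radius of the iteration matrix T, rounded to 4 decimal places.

A = D + L + U where D = diag(-4.5, 3.8, -3.4, -4.4, 5.1).
T_GS = -(D+L)⁻¹U: row 0 first, T[0,3] = -(1.7)/(-4.5) = +0.3778; later rows by forward substitution.
  T[0,:] = [+0.0000  -0.3556  +0.5556  +0.3778  +0.8889]
  T[1,:] = [+0.0000  +0.1310  +0.7690  +0.5187  -0.1696]
  T[2,:] = [+0.0000  +0.1739  +0.2437  +1.1635  +0.0017]
  T[3,:] = [+0.0000  -0.2446  +0.1362  +0.3891  +1.4487]
  T[4,:] = [+0.0000  +0.1948  +0.1014  +0.5111  +0.2809]
|eigenvalues of T|: 1.3864, 0.6711, 0.4629, 0.4629, 0.0000.
spectral radius ρ = 1.3864; 1.3864 > 1 ⇒ diverges.

1.3864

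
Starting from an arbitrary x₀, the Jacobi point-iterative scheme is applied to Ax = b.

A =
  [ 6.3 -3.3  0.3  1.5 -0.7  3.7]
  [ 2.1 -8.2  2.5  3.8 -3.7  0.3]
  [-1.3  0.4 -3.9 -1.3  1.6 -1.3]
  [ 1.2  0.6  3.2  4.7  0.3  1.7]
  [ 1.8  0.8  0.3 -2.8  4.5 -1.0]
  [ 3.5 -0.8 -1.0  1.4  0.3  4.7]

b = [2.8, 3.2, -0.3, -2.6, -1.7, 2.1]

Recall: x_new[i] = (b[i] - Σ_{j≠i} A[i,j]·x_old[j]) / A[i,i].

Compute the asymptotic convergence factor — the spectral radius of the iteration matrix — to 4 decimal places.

1.2096

Diagonal D = diag(6.3, -8.2, -3.9, 4.7, 4.5, 4.7); L, U strict lower/upper.
Jacobi: T = -D⁻¹(L+U), T[3,2] = -(3.2)/(4.7) = -0.6809; T[3,3] = 0.
  T[0,:] = [+0.0000  +0.5238  -0.0476  -0.2381  +0.1111  -0.5873]
  T[1,:] = [+0.2561  +0.0000  +0.3049  +0.4634  -0.4512  +0.0366]
  T[2,:] = [-0.3333  +0.1026  +0.0000  -0.3333  +0.4103  -0.3333]
  T[3,:] = [-0.2553  -0.1277  -0.6809  +0.0000  -0.0638  -0.3617]
  T[4,:] = [-0.4000  -0.1778  -0.0667  +0.6222  +0.0000  +0.2222]
  T[5,:] = [-0.7447  +0.1702  +0.2128  -0.2979  -0.0638  +0.0000]
|λ(T)| sorted: 1.2096, 0.7993, 0.5337, 0.5337, 0.3965, 0.3965.
ρ(T) = max|λ| = 1.2096; 1.2096 > 1 ⇒ diverges.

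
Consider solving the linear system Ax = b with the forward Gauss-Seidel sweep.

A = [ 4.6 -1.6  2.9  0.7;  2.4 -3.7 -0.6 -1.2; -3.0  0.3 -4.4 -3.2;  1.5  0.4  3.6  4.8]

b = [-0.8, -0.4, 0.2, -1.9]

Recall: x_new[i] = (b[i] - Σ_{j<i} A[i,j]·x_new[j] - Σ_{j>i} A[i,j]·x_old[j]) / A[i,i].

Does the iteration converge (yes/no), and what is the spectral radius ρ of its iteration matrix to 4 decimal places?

Write A = D+L+U with D = diag(4.6, -3.7, -4.4, 4.8).
GS T = -(D+L)⁻¹U: row 0 first, T[0,3] = -(0.7)/(4.6) = -0.1522; later rows by forward substitution.
  T[0,:] = [+0.0000 +0.3478 -0.6304 -0.1522]
  T[1,:] = [+0.0000 +0.2256 -0.5711 -0.4230]
  T[2,:] = [+0.0000 -0.2218 +0.3909 -0.6524]
  T[3,:] = [+0.0000 +0.0388 -0.0486 +0.5721]
moduli |λ_i(T)| = 0.7892, 0.4366, 0.0372, 0.0000.
spectral radius ρ = 0.7892; 0.7892 < 1: convergent.

yes, ρ = 0.7892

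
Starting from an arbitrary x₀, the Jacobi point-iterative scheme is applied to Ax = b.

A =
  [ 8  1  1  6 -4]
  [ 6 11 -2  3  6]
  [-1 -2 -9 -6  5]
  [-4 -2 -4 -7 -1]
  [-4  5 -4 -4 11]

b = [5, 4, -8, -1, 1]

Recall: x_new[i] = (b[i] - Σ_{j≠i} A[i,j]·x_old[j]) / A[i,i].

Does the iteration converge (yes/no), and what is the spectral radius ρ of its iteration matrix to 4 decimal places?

no, ρ = 1.2024

Split A = D + L + U, D = diag(8, 11, -9, -7, 11).
Jacobi: T = -D⁻¹(L+U), T[4,2] = -(-4)/(11) = +0.3636; T[4,4] = 0.
  T[0,:] = [+0.0000, -0.1250, -0.1250, -0.7500, +0.5000]
  T[1,:] = [-0.5455, +0.0000, +0.1818, -0.2727, -0.5455]
  T[2,:] = [-0.1111, -0.2222, +0.0000, -0.6667, +0.5556]
  T[3,:] = [-0.5714, -0.2857, -0.5714, +0.0000, -0.1429]
  T[4,:] = [+0.3636, -0.4545, +0.3636, +0.3636, +0.0000]
moduli |λ_i(T)| = 1.2024, 0.9875, 0.5410, 0.5175, 0.1914.
ρ(T) = max|λ| = 1.2024; 1.2024 > 1: divergent.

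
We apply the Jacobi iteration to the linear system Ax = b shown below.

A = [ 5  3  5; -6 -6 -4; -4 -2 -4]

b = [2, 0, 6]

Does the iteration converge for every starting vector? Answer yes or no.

Let D = diag(5, -6, -4); L, U the strict triangles.
T_J = -D⁻¹(L+U): T[1,2] = -(-4)/(-6) = -0.6667; T[1,1] = 0.
  T[0,:] = [+0.0000, -0.6000, -1.0000]
  T[1,:] = [-1.0000, +0.0000, -0.6667]
  T[2,:] = [-1.0000, -0.5000, +0.0000]
|roots of det(T-λI)|: 1.5819, 1.0289, 0.5530.
ρ(T) = max|λ| = 1.5819; 1.5819 > 1 ⇒ diverges.

no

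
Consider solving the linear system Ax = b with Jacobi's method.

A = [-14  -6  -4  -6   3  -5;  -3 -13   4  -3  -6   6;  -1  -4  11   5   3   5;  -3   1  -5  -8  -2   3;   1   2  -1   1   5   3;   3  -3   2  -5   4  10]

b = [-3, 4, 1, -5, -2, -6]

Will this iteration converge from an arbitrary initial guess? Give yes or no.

Let D = diag(-14, -13, 11, -8, 5, 10); L, U the strict triangles.
T_J = -D⁻¹(L+U): T[1,4] = -(-6)/(-13) = -0.4615; T[1,1] = 0.
  T[0,:] = [+0.0000  -0.4286  -0.2857  -0.4286  +0.2143  -0.3571]
  T[1,:] = [-0.2308  +0.0000  +0.3077  -0.2308  -0.4615  +0.4615]
  T[2,:] = [+0.0909  +0.3636  +0.0000  -0.4545  -0.2727  -0.4545]
  T[3,:] = [-0.3750  +0.1250  -0.6250  +0.0000  -0.2500  +0.3750]
  T[4,:] = [-0.2000  -0.4000  +0.2000  -0.2000  +0.0000  -0.6000]
  T[5,:] = [-0.3000  +0.3000  -0.2000  +0.5000  -0.4000  +0.0000]
|eigenvalues of T|: 1.2569, 0.7217, 0.6236, 0.6236, 0.5004, 0.1511.
ρ = 1.2569; 1.2569 > 1, so it fails to converge.

no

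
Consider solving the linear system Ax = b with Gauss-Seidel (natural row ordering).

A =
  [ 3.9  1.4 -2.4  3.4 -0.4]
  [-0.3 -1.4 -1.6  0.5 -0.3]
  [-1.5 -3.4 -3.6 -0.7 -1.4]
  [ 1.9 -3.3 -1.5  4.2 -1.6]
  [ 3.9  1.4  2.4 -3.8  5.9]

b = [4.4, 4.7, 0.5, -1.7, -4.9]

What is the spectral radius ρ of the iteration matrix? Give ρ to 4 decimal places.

1.6978

Split A = D + L + U, D = diag(3.9, -1.4, -3.6, 4.2, 5.9).
T_GS = -(D+L)⁻¹U: row 0 first, T[0,4] = -(-0.4)/(3.9) = +0.1026; later rows by forward substitution.
  T[0,:] = [+0.0000  -0.3590  +0.6154  -0.8718  +0.1026]
  T[1,:] = [+0.0000  +0.0769  -1.2747  +0.5440  -0.2363]
  T[2,:] = [+0.0000  +0.0769  +0.9475  -0.3449  -0.2085]
  T[3,:] = [+0.0000  +0.2503  -0.9416  +0.6986  +0.0745]
  T[4,:] = [+0.0000  +0.3490  -1.0962  +1.0374  +0.1210]
|λ(T)| sorted: 1.6978, 0.4205, 0.4205, 0.0669, 0.0000.
ρ = 1.6978; 1.6978 > 1, so it fails to converge.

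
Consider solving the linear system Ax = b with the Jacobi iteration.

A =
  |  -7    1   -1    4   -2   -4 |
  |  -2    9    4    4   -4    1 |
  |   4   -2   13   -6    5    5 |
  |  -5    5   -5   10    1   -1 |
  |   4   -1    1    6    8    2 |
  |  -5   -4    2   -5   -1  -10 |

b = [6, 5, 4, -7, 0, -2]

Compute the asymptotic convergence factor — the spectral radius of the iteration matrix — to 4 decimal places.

Diagonal D = diag(-7, 9, 13, 10, 8, -10); L, U strict lower/upper.
T_J = -D⁻¹(L+U): T[1,0] = -(-2)/(9) = +0.2222; T[1,1] = 0.
  T[0,:] = [+0.0000, +0.1429, -0.1429, +0.5714, -0.2857, -0.5714]
  T[1,:] = [+0.2222, +0.0000, -0.4444, -0.4444, +0.4444, -0.1111]
  T[2,:] = [-0.3077, +0.1538, +0.0000, +0.4615, -0.3846, -0.3846]
  T[3,:] = [+0.5000, -0.5000, +0.5000, +0.0000, -0.1000, +0.1000]
  T[4,:] = [-0.5000, +0.1250, -0.1250, -0.7500, +0.0000, -0.2500]
  T[5,:] = [-0.5000, -0.4000, +0.2000, -0.5000, -0.1000, +0.0000]
|eigenvalues of T|: 1.1417, 0.8170, 0.8170, 0.5923, 0.2370, 0.0083.
ρ = 1.1417; 1.1417 > 1: divergent.

1.1417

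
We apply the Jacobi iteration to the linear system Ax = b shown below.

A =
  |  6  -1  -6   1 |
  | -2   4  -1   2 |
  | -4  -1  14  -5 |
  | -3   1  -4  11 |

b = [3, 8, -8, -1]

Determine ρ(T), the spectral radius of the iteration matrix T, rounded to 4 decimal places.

0.7349

Write A = D+L+U with D = diag(6, 4, 14, 11).
Jacobi T = -D⁻¹(L+U): T[2,1] = -(-1)/(14) = +0.0714; T[2,2] = 0.
  T[0,:] = [+0.0000 +0.1667 +1.0000 -0.1667]
  T[1,:] = [+0.5000 +0.0000 +0.2500 -0.5000]
  T[2,:] = [+0.2857 +0.0714 +0.0000 +0.3571]
  T[3,:] = [+0.2727 -0.0909 +0.3636 +0.0000]
|roots of det(T-λI)|: 0.7349, 0.5330, 0.5330, 0.2618.
ρ = 0.7349; 0.7349 < 1, so it converges for any x₀.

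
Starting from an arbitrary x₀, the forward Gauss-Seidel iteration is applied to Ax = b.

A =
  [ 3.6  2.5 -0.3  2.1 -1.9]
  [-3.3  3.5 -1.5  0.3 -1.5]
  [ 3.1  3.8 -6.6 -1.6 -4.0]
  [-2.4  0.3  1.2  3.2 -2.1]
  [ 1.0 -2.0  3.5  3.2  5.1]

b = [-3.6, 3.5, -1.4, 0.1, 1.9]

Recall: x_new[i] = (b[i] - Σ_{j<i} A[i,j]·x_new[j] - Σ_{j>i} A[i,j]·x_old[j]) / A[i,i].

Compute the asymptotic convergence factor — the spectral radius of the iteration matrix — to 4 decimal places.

Diagonal D = diag(3.6, 3.5, -6.6, 3.2, 5.1); L, U strict lower/upper.
Gauss-Seidel: T = -(D+L)⁻¹U, row 0 first, T[0,2] = -(-0.3)/(3.6) = +0.0833; later rows by forward substitution.
  T[0,:] = [+0.0000  -0.6944  +0.0833  -0.5833  +0.5278]
  T[1,:] = [+0.0000  -0.6548  +0.5071  -0.6357  +0.9262]
  T[2,:] = [+0.0000  -0.7032  +0.3311  -0.8824  +0.1751]
  T[3,:] = [+0.0000  -0.1958  -0.1092  -0.0470  +0.8996]
  T[4,:] = [+0.0000  +0.4848  +0.0238  +0.5002  -0.4249]
moduli |λ_i(T)| = 1.4685, 0.4462, 0.4462, 0.0318, 0.0000.
ρ = 1.4685; 1.4685 > 1: divergent.

1.4685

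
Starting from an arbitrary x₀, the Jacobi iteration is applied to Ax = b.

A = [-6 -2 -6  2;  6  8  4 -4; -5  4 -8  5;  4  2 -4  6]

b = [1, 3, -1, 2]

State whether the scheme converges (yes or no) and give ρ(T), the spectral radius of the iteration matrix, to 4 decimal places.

A = D + L + U where D = diag(-6, 8, -8, 6).
Jacobi T = -D⁻¹(L+U): T[1,0] = -(6)/(8) = -0.7500; T[1,1] = 0.
  T[0,:] = [+0.0000  -0.3333  -1.0000  +0.3333]
  T[1,:] = [-0.7500  +0.0000  -0.5000  +0.5000]
  T[2,:] = [-0.6250  +0.5000  +0.0000  +0.6250]
  T[3,:] = [-0.6667  -0.3333  +0.6667  +0.0000]
moduli |λ_i(T)| = 1.1808, 0.9682, 0.9682, 0.1474.
ρ(T) = max|λ| = 1.1808; 1.1808 > 1 ⇒ diverges.

no, ρ = 1.1808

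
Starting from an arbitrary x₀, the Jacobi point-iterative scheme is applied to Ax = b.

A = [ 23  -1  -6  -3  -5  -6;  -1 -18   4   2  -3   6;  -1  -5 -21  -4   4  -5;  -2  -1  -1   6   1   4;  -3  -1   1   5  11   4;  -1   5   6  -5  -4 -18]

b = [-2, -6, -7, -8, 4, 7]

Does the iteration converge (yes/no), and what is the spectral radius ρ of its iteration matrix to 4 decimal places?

yes, ρ = 0.8332

Write A = D+L+U with D = diag(23, -18, -21, 6, 11, -18).
Jacobi: T = -D⁻¹(L+U), T[0,1] = -(-1)/(23) = +0.0435; T[0,0] = 0.
  T[0,:] = [+0.0000  +0.0435  +0.2609  +0.1304  +0.2174  +0.2609]
  T[1,:] = [-0.0556  +0.0000  +0.2222  +0.1111  -0.1667  +0.3333]
  T[2,:] = [-0.0476  -0.2381  +0.0000  -0.1905  +0.1905  -0.2381]
  T[3,:] = [+0.3333  +0.1667  +0.1667  +0.0000  -0.1667  -0.6667]
  T[4,:] = [+0.2727  +0.0909  -0.0909  -0.4545  +0.0000  -0.3636]
  T[5,:] = [-0.0556  +0.2778  +0.3333  -0.2778  -0.2222  +0.0000]
|eigenvalues of T|: 0.8332, 0.4297, 0.4297, 0.4030, 0.4030, 0.1806.
ρ(T) = max|λ| = 0.8332; 0.8332 < 1 ⇒ converges.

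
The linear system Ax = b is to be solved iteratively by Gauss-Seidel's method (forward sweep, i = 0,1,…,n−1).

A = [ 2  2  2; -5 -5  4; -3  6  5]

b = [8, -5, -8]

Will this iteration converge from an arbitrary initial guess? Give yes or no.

Write A = D+L+U with D = diag(2, -5, 5).
Gauss-Seidel: T = -(D+L)⁻¹U, row 0 first, T[0,1] = -(2)/(2) = -1.0000; later rows by forward substitution.
  T[0,:] = [+0.0000 -1.0000 -1.0000]
  T[1,:] = [+0.0000 +1.0000 +1.8000]
  T[2,:] = [+0.0000 -1.8000 -2.7600]
moduli |λ_i(T)| = 1.4226, 0.3374, 0.0000.
ρ(T) = max|λ| = 1.4226; 1.4226 > 1, so it fails to converge.

no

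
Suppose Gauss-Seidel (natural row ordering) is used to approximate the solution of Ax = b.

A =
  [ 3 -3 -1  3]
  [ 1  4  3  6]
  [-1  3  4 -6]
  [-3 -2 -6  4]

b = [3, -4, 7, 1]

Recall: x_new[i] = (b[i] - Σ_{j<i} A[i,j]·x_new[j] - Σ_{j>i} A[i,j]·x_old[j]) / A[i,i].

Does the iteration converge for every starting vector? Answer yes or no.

no

A = D + L + U where D = diag(3, 4, 4, 4).
GS T = -(D+L)⁻¹U: row 0 first, T[0,2] = -(-1)/(3) = +0.3333; later rows by forward substitution.
  T[0,:] = [+0.0000 +1.0000 +0.3333 -1.0000]
  T[1,:] = [+0.0000 -0.2500 -0.8333 -1.2500]
  T[2,:] = [+0.0000 +0.4375 +0.7083 +2.1875]
  T[3,:] = [+0.0000 +1.2812 +0.8958 +1.9062]
|λ(T)| sorted: 1.5854, 1.2166, 0.4374, 0.0000.
spectral radius ρ = 1.5854; 1.5854 > 1: divergent.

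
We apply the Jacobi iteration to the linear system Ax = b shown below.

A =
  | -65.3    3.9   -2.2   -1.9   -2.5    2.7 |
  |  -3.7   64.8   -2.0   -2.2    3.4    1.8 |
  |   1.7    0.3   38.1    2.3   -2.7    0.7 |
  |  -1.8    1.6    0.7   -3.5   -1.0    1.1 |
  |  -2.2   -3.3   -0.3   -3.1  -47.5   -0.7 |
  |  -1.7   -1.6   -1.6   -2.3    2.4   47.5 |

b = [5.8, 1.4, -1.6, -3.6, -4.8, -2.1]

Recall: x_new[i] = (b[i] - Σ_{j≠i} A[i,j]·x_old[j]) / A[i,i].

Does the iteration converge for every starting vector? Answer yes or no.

yes

A = D + L + U where D = diag(-65.3, 64.8, 38.1, -3.5, -47.5, 47.5).
T_J = -D⁻¹(L+U): T[0,1] = -(3.9)/(-65.3) = +0.0597; T[0,0] = 0.
  T[0,:] = [+0.0000 +0.0597 -0.0337 -0.0291 -0.0383 +0.0413]
  T[1,:] = [+0.0571 +0.0000 +0.0309 +0.0340 -0.0525 -0.0278]
  T[2,:] = [-0.0446 -0.0079 +0.0000 -0.0604 +0.0709 -0.0184]
  T[3,:] = [-0.5143 +0.4571 +0.2000 +0.0000 -0.2857 +0.3143]
  T[4,:] = [-0.0463 -0.0695 -0.0063 -0.0653 +0.0000 -0.0147]
  T[5,:] = [+0.0358 +0.0337 +0.0337 +0.0484 -0.0505 +0.0000]
|roots of det(T-λI)|: 0.2721, 0.1547, 0.1547, 0.0798, 0.0482, 0.0033.
ρ(T) = max|λ| = 0.2721; 0.2721 < 1 ⇒ converges.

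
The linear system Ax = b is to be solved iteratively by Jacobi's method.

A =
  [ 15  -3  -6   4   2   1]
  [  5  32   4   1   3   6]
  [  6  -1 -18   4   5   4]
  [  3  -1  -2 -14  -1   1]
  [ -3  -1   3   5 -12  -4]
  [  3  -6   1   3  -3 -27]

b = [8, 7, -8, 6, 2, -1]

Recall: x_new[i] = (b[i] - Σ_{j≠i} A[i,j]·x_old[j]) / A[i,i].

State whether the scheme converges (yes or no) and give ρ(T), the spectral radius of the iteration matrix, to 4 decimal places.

Split A = D + L + U, D = diag(15, 32, -18, -14, -12, -27).
Jacobi: T = -D⁻¹(L+U), T[2,3] = -(4)/(-18) = +0.2222; T[2,2] = 0.
  T[0,:] = [+0.0000  +0.2000  +0.4000  -0.2667  -0.1333  -0.0667]
  T[1,:] = [-0.1562  +0.0000  -0.1250  -0.0312  -0.0938  -0.1875]
  T[2,:] = [+0.3333  -0.0556  +0.0000  +0.2222  +0.2778  +0.2222]
  T[3,:] = [+0.2143  -0.0714  -0.1429  +0.0000  -0.0714  +0.0714]
  T[4,:] = [-0.2500  -0.0833  +0.2500  +0.4167  +0.0000  -0.3333]
  T[5,:] = [+0.1111  -0.2222  +0.0370  +0.1111  -0.1111  +0.0000]
moduli |λ_i(T)| = 0.5789, 0.3791, 0.2753, 0.2753, 0.1763, 0.0950.
spectral radius ρ = 0.5789; 0.5789 < 1: convergent.

yes, ρ = 0.5789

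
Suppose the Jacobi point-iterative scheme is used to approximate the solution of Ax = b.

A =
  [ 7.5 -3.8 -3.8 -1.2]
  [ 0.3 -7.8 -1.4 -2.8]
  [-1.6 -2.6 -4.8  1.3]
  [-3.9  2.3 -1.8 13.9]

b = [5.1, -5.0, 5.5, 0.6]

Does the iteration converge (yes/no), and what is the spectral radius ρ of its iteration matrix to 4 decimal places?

yes, ρ = 0.5155

Let D = diag(7.5, -7.8, -4.8, 13.9); L, U the strict triangles.
T_J = -D⁻¹(L+U): T[3,0] = -(-3.9)/(13.9) = +0.2806; T[3,3] = 0.
  T[0,:] = [+0.0000, +0.5067, +0.5067, +0.1600]
  T[1,:] = [+0.0385, +0.0000, -0.1795, -0.3590]
  T[2,:] = [-0.3333, -0.5417, +0.0000, +0.2708]
  T[3,:] = [+0.2806, -0.1655, +0.1295, +0.0000]
|eigenvalues of T|: 0.5155, 0.4249, 0.3742, 0.3742.
ρ(T) = max|λ| = 0.5155; 0.5155 < 1 ⇒ converges.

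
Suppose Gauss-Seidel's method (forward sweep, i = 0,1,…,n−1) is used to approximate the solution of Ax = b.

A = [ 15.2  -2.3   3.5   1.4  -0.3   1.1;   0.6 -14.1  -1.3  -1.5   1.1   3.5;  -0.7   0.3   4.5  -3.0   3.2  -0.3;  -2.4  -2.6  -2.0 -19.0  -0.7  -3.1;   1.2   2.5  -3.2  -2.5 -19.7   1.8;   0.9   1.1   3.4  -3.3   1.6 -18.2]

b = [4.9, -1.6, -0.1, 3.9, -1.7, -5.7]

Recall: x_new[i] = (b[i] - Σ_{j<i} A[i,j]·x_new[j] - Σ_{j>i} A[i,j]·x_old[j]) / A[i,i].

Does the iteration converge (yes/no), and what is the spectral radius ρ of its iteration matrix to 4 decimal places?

yes, ρ = 0.2654

Split A = D + L + U, D = diag(15.2, -14.1, 4.5, -19, -19.7, -18.2).
Gauss-Seidel: T = -(D+L)⁻¹U, row 0 first, T[0,2] = -(3.5)/(15.2) = -0.2303; later rows by forward substitution.
  T[0,:] = [+0.0000  +0.1513  -0.2303  -0.0921  +0.0197  -0.0724]
  T[1,:] = [+0.0000  +0.0064  -0.1020  -0.1103  +0.0789  +0.2451]
  T[2,:] = [+0.0000  +0.0231  -0.0290  +0.6597  -0.7133  +0.0391]
  T[3,:] = [+0.0000  -0.0224  +0.0461  -0.0427  +0.0250  -0.1917]
  T[4,:] = [+0.0000  +0.0091  -0.0281  -0.1213  +0.1239  +0.1361]
  T[5,:] = [+0.0000  +0.0171  -0.0338  +0.1091  -0.1211  +0.0653]
|λ(T)| sorted: 0.2654, 0.1256, 0.1256, 0.0300, 0.0123, 0.0000.
ρ = 0.2654; 0.2654 < 1, so it converges for any x₀.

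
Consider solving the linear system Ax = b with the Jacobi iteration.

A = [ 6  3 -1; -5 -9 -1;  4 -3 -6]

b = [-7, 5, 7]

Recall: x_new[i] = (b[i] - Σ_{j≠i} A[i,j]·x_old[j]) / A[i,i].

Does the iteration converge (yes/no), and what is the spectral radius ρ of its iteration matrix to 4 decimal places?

yes, ρ = 0.7458

Let D = diag(6, -9, -6); L, U the strict triangles.
Jacobi T = -D⁻¹(L+U): T[1,2] = -(-1)/(-9) = -0.1111; T[1,1] = 0.
  T[0,:] = [+0.0000  -0.5000  +0.1667]
  T[1,:] = [-0.5556  +0.0000  -0.1111]
  T[2,:] = [+0.6667  -0.5000  +0.0000]
|eigenvalues of T|: 0.7458, 0.5381, 0.2076.
ρ(T) = max|λ| = 0.7458; 0.7458 < 1 ⇒ converges.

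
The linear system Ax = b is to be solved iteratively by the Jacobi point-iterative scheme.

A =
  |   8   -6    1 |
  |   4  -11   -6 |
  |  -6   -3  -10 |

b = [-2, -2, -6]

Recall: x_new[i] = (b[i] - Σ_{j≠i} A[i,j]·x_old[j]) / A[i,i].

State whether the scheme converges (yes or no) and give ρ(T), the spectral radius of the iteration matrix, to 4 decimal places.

Write A = D+L+U with D = diag(8, -11, -10).
T_J = -D⁻¹(L+U): T[1,0] = -(4)/(-11) = +0.3636; T[1,1] = 0.
  T[0,:] = [+0.0000 +0.7500 -0.1250]
  T[1,:] = [+0.3636 +0.0000 -0.5455]
  T[2,:] = [-0.6000 -0.3000 +0.0000]
moduli |λ_i(T)| = 0.8949, 0.5381, 0.5381.
ρ(T) = max|λ| = 0.8949; 0.8949 < 1: convergent.

yes, ρ = 0.8949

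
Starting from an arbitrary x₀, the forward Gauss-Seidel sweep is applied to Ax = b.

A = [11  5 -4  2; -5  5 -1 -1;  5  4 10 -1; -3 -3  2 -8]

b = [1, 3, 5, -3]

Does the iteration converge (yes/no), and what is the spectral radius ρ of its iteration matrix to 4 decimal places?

yes, ρ = 0.8263

Let D = diag(11, 5, 10, -8); L, U the strict triangles.
T_GS = -(D+L)⁻¹U: row 0 first, T[0,1] = -(5)/(11) = -0.4545; later rows by forward substitution.
  T[0,:] = [+0.0000 -0.4545 +0.3636 -0.1818]
  T[1,:] = [+0.0000 -0.4545 +0.5636 +0.0182]
  T[2,:] = [+0.0000 +0.4091 -0.4073 +0.1836]
  T[3,:] = [+0.0000 +0.4432 -0.4495 +0.1073]
|eigenvalues of T|: 0.8263, 0.1094, 0.0377, 0.0000.
spectral radius ρ = 0.8263; 0.8263 < 1: convergent.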